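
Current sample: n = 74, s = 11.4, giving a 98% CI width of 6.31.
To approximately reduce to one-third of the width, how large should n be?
n ≈ 666

CI width ∝ 1/√n
To reduce width by factor 3, need √n to grow by 3 → need 3² = 9 times as many samples.

Current: n = 74, width = 6.31
New: n = 666, width ≈ 2.06

Width reduced by factor of 6.31/2.06 = 3.06.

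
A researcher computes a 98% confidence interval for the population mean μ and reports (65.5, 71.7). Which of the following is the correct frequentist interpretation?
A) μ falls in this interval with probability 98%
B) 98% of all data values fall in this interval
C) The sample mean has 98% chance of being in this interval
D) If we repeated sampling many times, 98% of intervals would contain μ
D

A) Wrong — μ is fixed; the randomness lives in the interval, not in μ.
B) Wrong — a CI is about the parameter μ, not individual data values.
C) Wrong — x̄ is observed and sits in the interval by construction.
D) Correct — this is the frequentist long-run coverage interpretation.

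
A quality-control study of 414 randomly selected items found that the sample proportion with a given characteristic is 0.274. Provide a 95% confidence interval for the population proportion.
(0.231, 0.317)

Proportion CI:
SE = √(p̂(1-p̂)/n) = √(0.274 · 0.726 / 414) = 0.02192

z* = 1.960
Margin = z* · SE = 1.960 · 0.02192 = 0.0430

CI: 0.274 ± 0.0430 = (0.231, 0.317)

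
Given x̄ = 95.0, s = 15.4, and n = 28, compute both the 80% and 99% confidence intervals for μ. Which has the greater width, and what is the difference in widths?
99% CI is wider by 8.48

df = 27
80% CI: t* = 1.314, (91.18, 98.82), width = 2 · t* · s/√n = 7.65
99% CI: t* = 2.771, (86.94, 103.06), width = 2 · t* · s/√n = 16.13

The 99% CI is wider by 16.13 - 7.65 = 8.48.
Higher confidence requires a wider interval.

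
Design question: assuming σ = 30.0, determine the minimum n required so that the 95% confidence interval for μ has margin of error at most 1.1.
n ≥ 2858

For margin E ≤ 1.1:
n ≥ (z* · σ / E)²
n ≥ (1.960 · 30.0 / 1.1)²
n ≥ 2857.39

Minimum n = 2858 (rounding up)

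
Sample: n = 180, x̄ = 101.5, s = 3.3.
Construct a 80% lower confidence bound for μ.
μ ≥ 101.29

Lower bound (one-sided):
t* = 0.844 (one-sided for 80%)
Lower bound = x̄ - t* · s/√n = 101.5 - 0.844 · 3.3/√180 = 101.29

We are 80% confident that μ ≥ 101.29.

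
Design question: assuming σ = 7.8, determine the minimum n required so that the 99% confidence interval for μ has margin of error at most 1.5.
n ≥ 180

For margin E ≤ 1.5:
n ≥ (z* · σ / E)²
n ≥ (2.576 · 7.8 / 1.5)²
n ≥ 179.43

Minimum n = 180 (rounding up)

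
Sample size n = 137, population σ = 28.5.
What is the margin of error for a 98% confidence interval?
Margin of error = 5.66

Margin of error = z* · σ/√n
= 2.326 · 28.5/√137
= 2.326 · 28.5/11.7047
= 5.66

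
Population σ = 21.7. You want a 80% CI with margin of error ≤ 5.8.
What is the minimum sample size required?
n ≥ 24

For margin E ≤ 5.8:
n ≥ (z* · σ / E)²
n ≥ (1.282 · 21.7 / 5.8)²
n ≥ 23.01

Minimum n = 24 (rounding up)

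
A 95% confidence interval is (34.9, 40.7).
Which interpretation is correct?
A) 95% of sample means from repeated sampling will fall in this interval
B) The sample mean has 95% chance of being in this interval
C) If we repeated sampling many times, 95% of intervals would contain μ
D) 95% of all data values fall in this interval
C

A) Wrong — coverage applies to intervals containing μ, not to future x̄ values.
B) Wrong — x̄ is observed and sits in the interval by construction.
C) Correct — this is the frequentist long-run coverage interpretation.
D) Wrong — a CI is about the parameter μ, not individual data values.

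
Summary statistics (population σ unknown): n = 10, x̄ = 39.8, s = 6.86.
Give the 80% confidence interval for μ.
(36.80, 42.80)

t-interval (σ unknown):
df = n - 1 = 9
t* = 1.383 for 80% confidence

Margin of error = t* · s/√n = 1.383 · 6.86/√10 = 3.00

CI: (36.80, 42.80)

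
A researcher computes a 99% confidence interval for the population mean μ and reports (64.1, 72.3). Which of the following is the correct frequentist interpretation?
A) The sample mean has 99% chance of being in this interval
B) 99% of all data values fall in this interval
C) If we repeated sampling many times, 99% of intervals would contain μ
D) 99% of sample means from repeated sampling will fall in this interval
C

A) Wrong — x̄ is observed and sits in the interval by construction.
B) Wrong — a CI is about the parameter μ, not individual data values.
C) Correct — this is the frequentist long-run coverage interpretation.
D) Wrong — coverage applies to intervals containing μ, not to future x̄ values.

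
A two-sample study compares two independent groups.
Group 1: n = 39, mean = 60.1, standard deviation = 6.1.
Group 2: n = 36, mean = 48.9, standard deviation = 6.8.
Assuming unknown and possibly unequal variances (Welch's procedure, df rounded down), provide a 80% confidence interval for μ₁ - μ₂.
(9.26, 13.14)

Difference: x̄₁ - x̄₂ = 11.20
SE = √(s₁²/n₁ + s₂²/n₂) = √(6.1²/39 + 6.8²/36) = 1.4962
df = 70.49 → 70 (Welch–Satterthwaite, rounded down)
t* = 1.294

CI: 11.20 ± 1.294 · 1.4962 = 11.20 ± 1.94 = (9.26, 13.14)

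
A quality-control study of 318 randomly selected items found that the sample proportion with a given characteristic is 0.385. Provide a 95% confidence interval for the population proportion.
(0.332, 0.438)

Proportion CI:
SE = √(p̂(1-p̂)/n) = √(0.385 · 0.615 / 318) = 0.02729

z* = 1.960
Margin = z* · SE = 1.960 · 0.02729 = 0.0535

CI: 0.385 ± 0.0535 = (0.332, 0.438)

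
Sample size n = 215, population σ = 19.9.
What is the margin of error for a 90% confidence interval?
Margin of error = 2.23

Margin of error = z* · σ/√n
= 1.645 · 19.9/√215
= 1.645 · 19.9/14.6629
= 2.23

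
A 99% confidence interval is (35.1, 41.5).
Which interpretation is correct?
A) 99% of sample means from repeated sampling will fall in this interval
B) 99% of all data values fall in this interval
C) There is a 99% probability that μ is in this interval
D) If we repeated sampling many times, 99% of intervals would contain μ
D

A) Wrong — coverage applies to intervals containing μ, not to future x̄ values.
B) Wrong — a CI is about the parameter μ, not individual data values.
C) Wrong — μ is fixed; the randomness lives in the interval, not in μ.
D) Correct — this is the frequentist long-run coverage interpretation.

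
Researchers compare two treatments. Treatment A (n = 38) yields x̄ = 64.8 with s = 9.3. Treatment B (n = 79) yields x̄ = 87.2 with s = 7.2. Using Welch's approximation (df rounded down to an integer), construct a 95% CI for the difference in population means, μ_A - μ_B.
(-25.83, -18.97)

Difference: x̄₁ - x̄₂ = -22.40
SE = √(s₁²/n₁ + s₂²/n₂) = √(9.3²/38 + 7.2²/79) = 1.7124
df = 59.08 → 59 (Welch–Satterthwaite, rounded down)
t* = 2.001

CI: -22.40 ± 2.001 · 1.7124 = -22.40 ± 3.43 = (-25.83, -18.97)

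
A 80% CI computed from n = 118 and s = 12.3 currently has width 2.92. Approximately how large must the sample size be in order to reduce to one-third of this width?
n ≈ 1062

CI width ∝ 1/√n
To reduce width by factor 3, need √n to grow by 3 → need 3² = 9 times as many samples.

Current: n = 118, width = 2.92
New: n = 1062, width ≈ 0.97

Width reduced by factor of 2.92/0.97 = 3.01.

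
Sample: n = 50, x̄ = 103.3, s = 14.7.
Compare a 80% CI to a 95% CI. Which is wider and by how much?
95% CI is wider by 2.96

df = 49
80% CI: t* = 1.299, (100.60, 106.00), width = 2 · t* · s/√n = 5.40
95% CI: t* = 2.010, (99.12, 107.48), width = 2 · t* · s/√n = 8.36

The 95% CI is wider by 8.36 - 5.40 = 2.96.
Higher confidence requires a wider interval.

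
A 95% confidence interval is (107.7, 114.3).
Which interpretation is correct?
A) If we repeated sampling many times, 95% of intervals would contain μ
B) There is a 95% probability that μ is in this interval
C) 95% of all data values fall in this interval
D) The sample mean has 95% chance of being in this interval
A

A) Correct — this is the frequentist long-run coverage interpretation.
B) Wrong — μ is fixed; the randomness lives in the interval, not in μ.
C) Wrong — a CI is about the parameter μ, not individual data values.
D) Wrong — x̄ is observed and sits in the interval by construction.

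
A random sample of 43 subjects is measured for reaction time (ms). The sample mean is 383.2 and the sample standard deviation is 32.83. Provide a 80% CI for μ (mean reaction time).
(376.68, 389.72)

t-interval (σ unknown):
df = n - 1 = 42
t* = 1.302 for 80% confidence

Margin of error = t* · s/√n = 1.302 · 32.83/√43 = 6.52

CI: (376.68, 389.72)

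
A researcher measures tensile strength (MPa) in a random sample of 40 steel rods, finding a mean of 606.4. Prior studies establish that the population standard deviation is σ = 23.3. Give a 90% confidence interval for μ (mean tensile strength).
(600.34, 612.46)

z-interval (σ known):
z* = 1.645 for 90% confidence

Margin of error = z* · σ/√n = 1.645 · 23.3/√40 = 6.06

CI: (606.4 - 6.06, 606.4 + 6.06) = (600.34, 612.46)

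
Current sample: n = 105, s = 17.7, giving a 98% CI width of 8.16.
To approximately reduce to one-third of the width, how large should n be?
n ≈ 945

CI width ∝ 1/√n
To reduce width by factor 3, need √n to grow by 3 → need 3² = 9 times as many samples.

Current: n = 105, width = 8.16
New: n = 945, width ≈ 2.68

Width reduced by factor of 8.16/2.68 = 3.04.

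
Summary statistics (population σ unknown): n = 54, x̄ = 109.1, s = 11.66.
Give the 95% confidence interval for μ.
(105.92, 112.28)

t-interval (σ unknown):
df = n - 1 = 53
t* = 2.006 for 95% confidence

Margin of error = t* · s/√n = 2.006 · 11.66/√54 = 3.18

CI: (105.92, 112.28)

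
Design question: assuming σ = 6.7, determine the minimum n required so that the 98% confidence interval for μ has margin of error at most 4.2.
n ≥ 14

For margin E ≤ 4.2:
n ≥ (z* · σ / E)²
n ≥ (2.326 · 6.7 / 4.2)²
n ≥ 13.77

Minimum n = 14 (rounding up)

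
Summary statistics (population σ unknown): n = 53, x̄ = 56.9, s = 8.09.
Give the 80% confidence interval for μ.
(55.46, 58.34)

t-interval (σ unknown):
df = n - 1 = 52
t* = 1.298 for 80% confidence

Margin of error = t* · s/√n = 1.298 · 8.09/√53 = 1.44

CI: (55.46, 58.34)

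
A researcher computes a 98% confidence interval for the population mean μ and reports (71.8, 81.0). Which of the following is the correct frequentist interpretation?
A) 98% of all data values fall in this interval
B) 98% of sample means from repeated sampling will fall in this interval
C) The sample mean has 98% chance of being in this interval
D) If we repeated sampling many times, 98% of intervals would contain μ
D

A) Wrong — a CI is about the parameter μ, not individual data values.
B) Wrong — coverage applies to intervals containing μ, not to future x̄ values.
C) Wrong — x̄ is observed and sits in the interval by construction.
D) Correct — this is the frequentist long-run coverage interpretation.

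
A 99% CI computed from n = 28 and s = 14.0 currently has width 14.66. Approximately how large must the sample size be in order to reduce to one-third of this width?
n ≈ 252

CI width ∝ 1/√n
To reduce width by factor 3, need √n to grow by 3 → need 3² = 9 times as many samples.

Current: n = 28, width = 14.66
New: n = 252, width ≈ 4.58

Width reduced by factor of 14.66/4.58 = 3.20.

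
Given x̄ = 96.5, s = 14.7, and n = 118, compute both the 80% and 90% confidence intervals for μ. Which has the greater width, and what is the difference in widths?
90% CI is wider by 1.00

df = 117
80% CI: t* = 1.289, (94.76, 98.24), width = 2 · t* · s/√n = 3.49
90% CI: t* = 1.658, (94.26, 98.74), width = 2 · t* · s/√n = 4.49

The 90% CI is wider by 4.49 - 3.49 = 1.00.
Higher confidence requires a wider interval.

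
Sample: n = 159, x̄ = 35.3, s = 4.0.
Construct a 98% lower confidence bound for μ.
μ ≥ 34.64

Lower bound (one-sided):
t* = 2.071 (one-sided for 98%)
Lower bound = x̄ - t* · s/√n = 35.3 - 2.071 · 4.0/√159 = 34.64

We are 98% confident that μ ≥ 34.64.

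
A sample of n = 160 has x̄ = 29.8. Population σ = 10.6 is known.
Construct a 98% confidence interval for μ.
(27.85, 31.75)

z-interval (σ known):
z* = 2.326 for 98% confidence

Margin of error = z* · σ/√n = 2.326 · 10.6/√160 = 1.95

CI: (29.8 - 1.95, 29.8 + 1.95) = (27.85, 31.75)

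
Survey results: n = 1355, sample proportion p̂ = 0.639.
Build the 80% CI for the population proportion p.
(0.622, 0.656)

Proportion CI:
SE = √(p̂(1-p̂)/n) = √(0.639 · 0.361 / 1355) = 0.01305

z* = 1.282
Margin = z* · SE = 1.282 · 0.01305 = 0.0167

CI: 0.639 ± 0.0167 = (0.622, 0.656)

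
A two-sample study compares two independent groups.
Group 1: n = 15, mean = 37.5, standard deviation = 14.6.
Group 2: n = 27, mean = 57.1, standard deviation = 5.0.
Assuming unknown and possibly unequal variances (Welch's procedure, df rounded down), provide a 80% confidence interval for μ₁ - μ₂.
(-24.82, -14.38)

Difference: x̄₁ - x̄₂ = -19.60
SE = √(s₁²/n₁ + s₂²/n₂) = √(14.6²/15 + 5.0²/27) = 3.8906
df = 15.85 → 15 (Welch–Satterthwaite, rounded down)
t* = 1.341

CI: -19.60 ± 1.341 · 3.8906 = -19.60 ± 5.22 = (-24.82, -14.38)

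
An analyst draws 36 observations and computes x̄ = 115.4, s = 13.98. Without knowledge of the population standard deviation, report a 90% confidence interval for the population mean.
(111.46, 119.34)

t-interval (σ unknown):
df = n - 1 = 35
t* = 1.690 for 90% confidence

Margin of error = t* · s/√n = 1.690 · 13.98/√36 = 3.94

CI: (111.46, 119.34)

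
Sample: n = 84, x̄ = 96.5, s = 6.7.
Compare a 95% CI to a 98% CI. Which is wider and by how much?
98% CI is wider by 0.56

df = 83
95% CI: t* = 1.989, (95.05, 97.95), width = 2 · t* · s/√n = 2.91
98% CI: t* = 2.372, (94.77, 98.23), width = 2 · t* · s/√n = 3.47

The 98% CI is wider by 3.47 - 2.91 = 0.56.
Higher confidence requires a wider interval.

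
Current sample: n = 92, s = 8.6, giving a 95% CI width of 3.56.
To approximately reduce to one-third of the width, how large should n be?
n ≈ 828

CI width ∝ 1/√n
To reduce width by factor 3, need √n to grow by 3 → need 3² = 9 times as many samples.

Current: n = 92, width = 3.56
New: n = 828, width ≈ 1.17

Width reduced by factor of 3.56/1.17 = 3.04.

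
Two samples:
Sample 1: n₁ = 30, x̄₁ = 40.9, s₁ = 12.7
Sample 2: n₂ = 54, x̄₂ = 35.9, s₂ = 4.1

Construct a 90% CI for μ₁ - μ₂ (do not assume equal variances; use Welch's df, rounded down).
(0.96, 9.04)

Difference: x̄₁ - x̄₂ = 5.00
SE = √(s₁²/n₁ + s₂²/n₂) = √(12.7²/30 + 4.1²/54) = 2.3849
df = 32.40 → 32 (Welch–Satterthwaite, rounded down)
t* = 1.694

CI: 5.00 ± 1.694 · 2.3849 = 5.00 ± 4.04 = (0.96, 9.04)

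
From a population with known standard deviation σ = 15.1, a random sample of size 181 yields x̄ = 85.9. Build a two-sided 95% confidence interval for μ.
(83.70, 88.10)

z-interval (σ known):
z* = 1.960 for 95% confidence

Margin of error = z* · σ/√n = 1.960 · 15.1/√181 = 2.20

CI: (85.9 - 2.20, 85.9 + 2.20) = (83.70, 88.10)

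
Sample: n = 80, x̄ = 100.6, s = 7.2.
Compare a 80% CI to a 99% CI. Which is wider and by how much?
99% CI is wider by 2.17

df = 79
80% CI: t* = 1.292, (99.56, 101.64), width = 2 · t* · s/√n = 2.08
99% CI: t* = 2.640, (98.47, 102.73), width = 2 · t* · s/√n = 4.25

The 99% CI is wider by 4.25 - 2.08 = 2.17.
Higher confidence requires a wider interval.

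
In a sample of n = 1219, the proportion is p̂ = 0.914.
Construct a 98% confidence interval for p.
(0.895, 0.933)

Proportion CI:
SE = √(p̂(1-p̂)/n) = √(0.914 · 0.086 / 1219) = 0.00803

z* = 2.326
Margin = z* · SE = 2.326 · 0.00803 = 0.0187

CI: 0.914 ± 0.0187 = (0.895, 0.933)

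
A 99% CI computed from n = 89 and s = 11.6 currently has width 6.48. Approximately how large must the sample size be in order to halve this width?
n ≈ 356

CI width ∝ 1/√n
To reduce width by factor 2, need √n to grow by 2 → need 2² = 4 times as many samples.

Current: n = 89, width = 6.48
New: n = 356, width ≈ 3.18

Width reduced by factor of 6.48/3.18 = 2.04.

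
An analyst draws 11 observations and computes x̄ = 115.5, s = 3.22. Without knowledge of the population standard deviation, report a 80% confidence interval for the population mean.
(114.17, 116.83)

t-interval (σ unknown):
df = n - 1 = 10
t* = 1.372 for 80% confidence

Margin of error = t* · s/√n = 1.372 · 3.22/√11 = 1.33

CI: (114.17, 116.83)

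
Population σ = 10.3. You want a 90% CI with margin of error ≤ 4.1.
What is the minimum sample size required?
n ≥ 18

For margin E ≤ 4.1:
n ≥ (z* · σ / E)²
n ≥ (1.645 · 10.3 / 4.1)²
n ≥ 17.08

Minimum n = 18 (rounding up)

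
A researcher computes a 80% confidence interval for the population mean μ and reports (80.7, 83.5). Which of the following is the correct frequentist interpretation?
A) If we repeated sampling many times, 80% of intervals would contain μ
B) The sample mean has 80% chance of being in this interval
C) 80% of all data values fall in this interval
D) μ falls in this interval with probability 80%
A

A) Correct — this is the frequentist long-run coverage interpretation.
B) Wrong — x̄ is observed and sits in the interval by construction.
C) Wrong — a CI is about the parameter μ, not individual data values.
D) Wrong — μ is fixed; the randomness lives in the interval, not in μ.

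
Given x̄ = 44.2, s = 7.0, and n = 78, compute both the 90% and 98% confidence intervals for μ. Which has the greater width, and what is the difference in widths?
98% CI is wider by 1.13

df = 77
90% CI: t* = 1.665, (42.88, 45.52), width = 2 · t* · s/√n = 2.64
98% CI: t* = 2.376, (42.32, 46.08), width = 2 · t* · s/√n = 3.77

The 98% CI is wider by 3.77 - 2.64 = 1.13.
Higher confidence requires a wider interval.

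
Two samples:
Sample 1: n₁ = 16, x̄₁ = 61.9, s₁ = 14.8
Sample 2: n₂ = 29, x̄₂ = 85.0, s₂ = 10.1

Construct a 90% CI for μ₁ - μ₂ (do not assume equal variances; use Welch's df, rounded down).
(-30.22, -15.98)

Difference: x̄₁ - x̄₂ = -23.10
SE = √(s₁²/n₁ + s₂²/n₂) = √(14.8²/16 + 10.1²/29) = 4.1482
df = 22.89 → 22 (Welch–Satterthwaite, rounded down)
t* = 1.717

CI: -23.10 ± 1.717 · 4.1482 = -23.10 ± 7.12 = (-30.22, -15.98)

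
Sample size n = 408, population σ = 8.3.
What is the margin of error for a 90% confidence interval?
Margin of error = 0.68

Margin of error = z* · σ/√n
= 1.645 · 8.3/√408
= 1.645 · 8.3/20.1990
= 0.68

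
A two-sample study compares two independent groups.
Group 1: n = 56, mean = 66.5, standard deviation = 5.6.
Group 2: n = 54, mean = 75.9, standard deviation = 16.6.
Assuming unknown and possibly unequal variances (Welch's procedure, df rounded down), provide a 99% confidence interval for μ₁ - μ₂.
(-15.72, -3.08)

Difference: x̄₁ - x̄₂ = -9.40
SE = √(s₁²/n₁ + s₂²/n₂) = √(5.6²/56 + 16.6²/54) = 2.3797
df = 64.52 → 64 (Welch–Satterthwaite, rounded down)
t* = 2.655

CI: -9.40 ± 2.655 · 2.3797 = -9.40 ± 6.32 = (-15.72, -3.08)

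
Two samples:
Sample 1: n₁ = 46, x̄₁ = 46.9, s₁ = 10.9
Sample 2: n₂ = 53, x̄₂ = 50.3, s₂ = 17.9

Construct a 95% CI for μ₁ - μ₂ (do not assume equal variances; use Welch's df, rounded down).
(-9.24, 2.44)

Difference: x̄₁ - x̄₂ = -3.40
SE = √(s₁²/n₁ + s₂²/n₂) = √(10.9²/46 + 17.9²/53) = 2.9374
df = 87.47 → 87 (Welch–Satterthwaite, rounded down)
t* = 1.988

CI: -3.40 ± 1.988 · 2.9374 = -3.40 ± 5.84 = (-9.24, 2.44)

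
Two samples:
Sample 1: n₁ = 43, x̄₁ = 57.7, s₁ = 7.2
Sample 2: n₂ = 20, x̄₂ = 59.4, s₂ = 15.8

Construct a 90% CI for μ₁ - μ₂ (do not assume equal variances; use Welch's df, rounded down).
(-8.05, 4.65)

Difference: x̄₁ - x̄₂ = -1.70
SE = √(s₁²/n₁ + s₂²/n₂) = √(7.2²/43 + 15.8²/20) = 3.6997
df = 22.75 → 22 (Welch–Satterthwaite, rounded down)
t* = 1.717

CI: -1.70 ± 1.717 · 3.6997 = -1.70 ± 6.35 = (-8.05, 4.65)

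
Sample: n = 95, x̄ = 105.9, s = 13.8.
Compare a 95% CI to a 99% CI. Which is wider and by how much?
99% CI is wider by 1.82

df = 94
95% CI: t* = 1.986, (103.09, 108.71), width = 2 · t* · s/√n = 5.62
99% CI: t* = 2.629, (102.18, 109.62), width = 2 · t* · s/√n = 7.44

The 99% CI is wider by 7.44 - 5.62 = 1.82.
Higher confidence requires a wider interval.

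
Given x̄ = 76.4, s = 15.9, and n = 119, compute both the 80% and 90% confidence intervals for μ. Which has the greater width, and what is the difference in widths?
90% CI is wider by 1.07

df = 118
80% CI: t* = 1.289, (74.52, 78.28), width = 2 · t* · s/√n = 3.76
90% CI: t* = 1.658, (73.98, 78.82), width = 2 · t* · s/√n = 4.83

The 90% CI is wider by 4.83 - 3.76 = 1.07.
Higher confidence requires a wider interval.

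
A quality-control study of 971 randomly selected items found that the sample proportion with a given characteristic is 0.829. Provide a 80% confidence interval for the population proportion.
(0.814, 0.844)

Proportion CI:
SE = √(p̂(1-p̂)/n) = √(0.829 · 0.171 / 971) = 0.01208

z* = 1.282
Margin = z* · SE = 1.282 · 0.01208 = 0.0155

CI: 0.829 ± 0.0155 = (0.814, 0.844)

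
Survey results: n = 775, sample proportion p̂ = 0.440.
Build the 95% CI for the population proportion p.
(0.405, 0.475)

Proportion CI:
SE = √(p̂(1-p̂)/n) = √(0.440 · 0.560 / 775) = 0.01783

z* = 1.960
Margin = z* · SE = 1.960 · 0.01783 = 0.0349

CI: 0.440 ± 0.0349 = (0.405, 0.475)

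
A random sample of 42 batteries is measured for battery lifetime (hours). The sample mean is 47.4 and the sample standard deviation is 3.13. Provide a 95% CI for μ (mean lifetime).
(46.42, 48.38)

t-interval (σ unknown):
df = n - 1 = 41
t* = 2.020 for 95% confidence

Margin of error = t* · s/√n = 2.020 · 3.13/√42 = 0.98

CI: (46.42, 48.38)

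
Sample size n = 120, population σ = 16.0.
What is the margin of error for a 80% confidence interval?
Margin of error = 1.87

Margin of error = z* · σ/√n
= 1.282 · 16.0/√120
= 1.282 · 16.0/10.9545
= 1.87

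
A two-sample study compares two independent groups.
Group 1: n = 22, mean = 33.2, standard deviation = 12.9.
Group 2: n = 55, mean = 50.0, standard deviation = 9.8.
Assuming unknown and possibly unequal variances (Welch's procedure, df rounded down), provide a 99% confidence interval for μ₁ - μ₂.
(-25.17, -8.43)

Difference: x̄₁ - x̄₂ = -16.80
SE = √(s₁²/n₁ + s₂²/n₂) = √(12.9²/22 + 9.8²/55) = 3.0513
df = 31.17 → 31 (Welch–Satterthwaite, rounded down)
t* = 2.744

CI: -16.80 ± 2.744 · 3.0513 = -16.80 ± 8.37 = (-25.17, -8.43)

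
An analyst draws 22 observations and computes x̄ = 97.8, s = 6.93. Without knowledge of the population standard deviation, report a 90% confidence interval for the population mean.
(95.26, 100.34)

t-interval (σ unknown):
df = n - 1 = 21
t* = 1.721 for 90% confidence

Margin of error = t* · s/√n = 1.721 · 6.93/√22 = 2.54

CI: (95.26, 100.34)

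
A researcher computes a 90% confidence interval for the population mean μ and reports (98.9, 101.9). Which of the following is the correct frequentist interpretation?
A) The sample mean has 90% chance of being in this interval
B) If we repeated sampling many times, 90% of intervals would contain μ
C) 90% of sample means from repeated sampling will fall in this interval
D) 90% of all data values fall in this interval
B

A) Wrong — x̄ is observed and sits in the interval by construction.
B) Correct — this is the frequentist long-run coverage interpretation.
C) Wrong — coverage applies to intervals containing μ, not to future x̄ values.
D) Wrong — a CI is about the parameter μ, not individual data values.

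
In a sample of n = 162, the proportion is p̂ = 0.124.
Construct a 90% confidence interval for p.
(0.081, 0.167)

Proportion CI:
SE = √(p̂(1-p̂)/n) = √(0.124 · 0.876 / 162) = 0.02589

z* = 1.645
Margin = z* · SE = 1.645 · 0.02589 = 0.0426

CI: 0.124 ± 0.0426 = (0.081, 0.167)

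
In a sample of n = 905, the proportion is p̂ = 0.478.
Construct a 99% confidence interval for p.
(0.435, 0.521)

Proportion CI:
SE = √(p̂(1-p̂)/n) = √(0.478 · 0.522 / 905) = 0.01660

z* = 2.576
Margin = z* · SE = 2.576 · 0.01660 = 0.0428

CI: 0.478 ± 0.0428 = (0.435, 0.521)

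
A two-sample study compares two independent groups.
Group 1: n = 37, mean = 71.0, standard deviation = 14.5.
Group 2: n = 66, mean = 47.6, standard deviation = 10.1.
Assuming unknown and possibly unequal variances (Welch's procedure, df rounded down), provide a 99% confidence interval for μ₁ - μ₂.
(16.23, 30.57)

Difference: x̄₁ - x̄₂ = 23.40
SE = √(s₁²/n₁ + s₂²/n₂) = √(14.5²/37 + 10.1²/66) = 2.6885
df = 55.95 → 55 (Welch–Satterthwaite, rounded down)
t* = 2.668

CI: 23.40 ± 2.668 · 2.6885 = 23.40 ± 7.17 = (16.23, 30.57)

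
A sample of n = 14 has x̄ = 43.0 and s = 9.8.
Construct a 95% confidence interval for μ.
(37.34, 48.66)

t-interval (σ unknown):
df = n - 1 = 13
t* = 2.160 for 95% confidence

Margin of error = t* · s/√n = 2.160 · 9.8/√14 = 5.66

CI: (37.34, 48.66)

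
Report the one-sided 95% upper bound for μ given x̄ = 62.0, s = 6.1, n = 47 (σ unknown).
μ ≤ 63.49

Upper bound (one-sided):
t* = 1.679 (one-sided for 95%)
Upper bound = x̄ + t* · s/√n = 62.0 + 1.679 · 6.1/√47 = 63.49

We are 95% confident that μ ≤ 63.49.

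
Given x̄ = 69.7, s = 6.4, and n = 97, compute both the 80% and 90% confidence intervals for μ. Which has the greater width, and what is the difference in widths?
90% CI is wider by 0.48

df = 96
80% CI: t* = 1.290, (68.86, 70.54), width = 2 · t* · s/√n = 1.68
90% CI: t* = 1.661, (68.62, 70.78), width = 2 · t* · s/√n = 2.16

The 90% CI is wider by 2.16 - 1.68 = 0.48.
Higher confidence requires a wider interval.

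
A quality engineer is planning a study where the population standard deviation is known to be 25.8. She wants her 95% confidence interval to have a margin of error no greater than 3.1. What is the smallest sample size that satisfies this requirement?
n ≥ 267

For margin E ≤ 3.1:
n ≥ (z* · σ / E)²
n ≥ (1.960 · 25.8 / 3.1)²
n ≥ 266.09

Minimum n = 267 (rounding up)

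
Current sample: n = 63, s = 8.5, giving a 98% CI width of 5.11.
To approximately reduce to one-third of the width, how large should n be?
n ≈ 567

CI width ∝ 1/√n
To reduce width by factor 3, need √n to grow by 3 → need 3² = 9 times as many samples.

Current: n = 63, width = 5.11
New: n = 567, width ≈ 1.67

Width reduced by factor of 5.11/1.67 = 3.06.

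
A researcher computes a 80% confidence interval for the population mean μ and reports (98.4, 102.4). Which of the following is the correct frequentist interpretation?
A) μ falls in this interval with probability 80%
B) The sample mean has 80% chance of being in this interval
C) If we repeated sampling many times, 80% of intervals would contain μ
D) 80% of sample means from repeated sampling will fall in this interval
C

A) Wrong — μ is fixed; the randomness lives in the interval, not in μ.
B) Wrong — x̄ is observed and sits in the interval by construction.
C) Correct — this is the frequentist long-run coverage interpretation.
D) Wrong — coverage applies to intervals containing μ, not to future x̄ values.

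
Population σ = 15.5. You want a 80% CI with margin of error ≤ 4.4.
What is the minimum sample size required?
n ≥ 21

For margin E ≤ 4.4:
n ≥ (z* · σ / E)²
n ≥ (1.282 · 15.5 / 4.4)²
n ≥ 20.40

Minimum n = 21 (rounding up)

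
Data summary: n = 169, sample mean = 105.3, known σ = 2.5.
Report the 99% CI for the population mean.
(104.80, 105.80)

z-interval (σ known):
z* = 2.576 for 99% confidence

Margin of error = z* · σ/√n = 2.576 · 2.5/√169 = 0.50

CI: (105.3 - 0.50, 105.3 + 0.50) = (104.80, 105.80)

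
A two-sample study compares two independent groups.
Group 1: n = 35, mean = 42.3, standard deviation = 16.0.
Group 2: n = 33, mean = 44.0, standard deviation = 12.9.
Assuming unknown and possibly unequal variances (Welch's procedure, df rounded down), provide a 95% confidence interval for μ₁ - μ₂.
(-8.72, 5.32)

Difference: x̄₁ - x̄₂ = -1.70
SE = √(s₁²/n₁ + s₂²/n₂) = √(16.0²/35 + 12.9²/33) = 3.5153
df = 64.48 → 64 (Welch–Satterthwaite, rounded down)
t* = 1.998

CI: -1.70 ± 1.998 · 3.5153 = -1.70 ± 7.02 = (-8.72, 5.32)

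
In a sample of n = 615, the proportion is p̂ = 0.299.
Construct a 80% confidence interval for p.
(0.275, 0.323)

Proportion CI:
SE = √(p̂(1-p̂)/n) = √(0.299 · 0.701 / 615) = 0.01846

z* = 1.282
Margin = z* · SE = 1.282 · 0.01846 = 0.0237

CI: 0.299 ± 0.0237 = (0.275, 0.323)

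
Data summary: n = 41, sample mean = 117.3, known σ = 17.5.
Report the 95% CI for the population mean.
(111.94, 122.66)

z-interval (σ known):
z* = 1.960 for 95% confidence

Margin of error = z* · σ/√n = 1.960 · 17.5/√41 = 5.36

CI: (117.3 - 5.36, 117.3 + 5.36) = (111.94, 122.66)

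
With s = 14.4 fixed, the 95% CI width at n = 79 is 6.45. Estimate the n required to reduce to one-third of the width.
n ≈ 711

CI width ∝ 1/√n
To reduce width by factor 3, need √n to grow by 3 → need 3² = 9 times as many samples.

Current: n = 79, width = 6.45
New: n = 711, width ≈ 2.12

Width reduced by factor of 6.45/2.12 = 3.04.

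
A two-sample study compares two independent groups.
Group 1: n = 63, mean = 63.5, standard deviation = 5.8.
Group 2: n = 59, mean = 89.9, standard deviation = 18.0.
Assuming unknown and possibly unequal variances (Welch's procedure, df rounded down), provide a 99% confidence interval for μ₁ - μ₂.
(-32.90, -19.90)

Difference: x̄₁ - x̄₂ = -26.40
SE = √(s₁²/n₁ + s₂²/n₂) = √(5.8²/63 + 18.0²/59) = 2.4547
df = 69.22 → 69 (Welch–Satterthwaite, rounded down)
t* = 2.649

CI: -26.40 ± 2.649 · 2.4547 = -26.40 ± 6.50 = (-32.90, -19.90)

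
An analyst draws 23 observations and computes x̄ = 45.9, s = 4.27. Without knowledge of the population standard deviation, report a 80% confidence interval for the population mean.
(44.72, 47.08)

t-interval (σ unknown):
df = n - 1 = 22
t* = 1.321 for 80% confidence

Margin of error = t* · s/√n = 1.321 · 4.27/√23 = 1.18

CI: (44.72, 47.08)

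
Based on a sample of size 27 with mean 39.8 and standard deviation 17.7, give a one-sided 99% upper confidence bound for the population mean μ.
μ ≤ 48.24

Upper bound (one-sided):
t* = 2.479 (one-sided for 99%)
Upper bound = x̄ + t* · s/√n = 39.8 + 2.479 · 17.7/√27 = 48.24

We are 99% confident that μ ≤ 48.24.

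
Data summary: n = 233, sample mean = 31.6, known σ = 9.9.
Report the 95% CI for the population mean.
(30.33, 32.87)

z-interval (σ known):
z* = 1.960 for 95% confidence

Margin of error = z* · σ/√n = 1.960 · 9.9/√233 = 1.27

CI: (31.6 - 1.27, 31.6 + 1.27) = (30.33, 32.87)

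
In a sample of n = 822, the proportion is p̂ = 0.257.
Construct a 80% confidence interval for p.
(0.237, 0.277)

Proportion CI:
SE = √(p̂(1-p̂)/n) = √(0.257 · 0.743 / 822) = 0.01524

z* = 1.282
Margin = z* · SE = 1.282 · 0.01524 = 0.0195

CI: 0.257 ± 0.0195 = (0.237, 0.277)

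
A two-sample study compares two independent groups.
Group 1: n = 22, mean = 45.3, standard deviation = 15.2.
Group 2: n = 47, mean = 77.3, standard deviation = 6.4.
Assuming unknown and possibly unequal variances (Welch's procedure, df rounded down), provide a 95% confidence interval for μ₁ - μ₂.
(-38.96, -25.04)

Difference: x̄₁ - x̄₂ = -32.00
SE = √(s₁²/n₁ + s₂²/n₂) = √(15.2²/22 + 6.4²/47) = 3.3724
df = 24.55 → 24 (Welch–Satterthwaite, rounded down)
t* = 2.064

CI: -32.00 ± 2.064 · 3.3724 = -32.00 ± 6.96 = (-38.96, -25.04)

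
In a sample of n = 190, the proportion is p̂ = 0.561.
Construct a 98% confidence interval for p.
(0.477, 0.645)

Proportion CI:
SE = √(p̂(1-p̂)/n) = √(0.561 · 0.439 / 190) = 0.03600

z* = 2.326
Margin = z* · SE = 2.326 · 0.03600 = 0.0837

CI: 0.561 ± 0.0837 = (0.477, 0.645)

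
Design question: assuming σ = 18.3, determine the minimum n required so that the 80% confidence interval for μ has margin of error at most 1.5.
n ≥ 245

For margin E ≤ 1.5:
n ≥ (z* · σ / E)²
n ≥ (1.282 · 18.3 / 1.5)²
n ≥ 244.62

Minimum n = 245 (rounding up)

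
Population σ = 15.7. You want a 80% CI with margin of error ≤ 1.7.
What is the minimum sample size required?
n ≥ 141

For margin E ≤ 1.7:
n ≥ (z* · σ / E)²
n ≥ (1.282 · 15.7 / 1.7)²
n ≥ 140.18

Minimum n = 141 (rounding up)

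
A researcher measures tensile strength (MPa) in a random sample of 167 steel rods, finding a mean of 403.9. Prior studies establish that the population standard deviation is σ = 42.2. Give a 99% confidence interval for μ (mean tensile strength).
(395.49, 412.31)

z-interval (σ known):
z* = 2.576 for 99% confidence

Margin of error = z* · σ/√n = 2.576 · 42.2/√167 = 8.41

CI: (403.9 - 8.41, 403.9 + 8.41) = (395.49, 412.31)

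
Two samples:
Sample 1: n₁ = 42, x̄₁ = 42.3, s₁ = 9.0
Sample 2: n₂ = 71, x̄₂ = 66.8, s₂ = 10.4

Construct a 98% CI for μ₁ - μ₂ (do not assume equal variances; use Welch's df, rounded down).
(-28.90, -20.10)

Difference: x̄₁ - x̄₂ = -24.50
SE = √(s₁²/n₁ + s₂²/n₂) = √(9.0²/42 + 10.4²/71) = 1.8579
df = 96.20 → 96 (Welch–Satterthwaite, rounded down)
t* = 2.366

CI: -24.50 ± 2.366 · 1.8579 = -24.50 ± 4.40 = (-28.90, -20.10)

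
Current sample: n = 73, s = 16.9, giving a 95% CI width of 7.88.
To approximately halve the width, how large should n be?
n ≈ 292

CI width ∝ 1/√n
To reduce width by factor 2, need √n to grow by 2 → need 2² = 4 times as many samples.

Current: n = 73, width = 7.88
New: n = 292, width ≈ 3.89

Width reduced by factor of 7.88/3.89 = 2.03.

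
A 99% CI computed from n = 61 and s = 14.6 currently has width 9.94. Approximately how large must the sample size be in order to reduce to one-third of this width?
n ≈ 549

CI width ∝ 1/√n
To reduce width by factor 3, need √n to grow by 3 → need 3² = 9 times as many samples.

Current: n = 61, width = 9.94
New: n = 549, width ≈ 3.22

Width reduced by factor of 9.94/3.22 = 3.09.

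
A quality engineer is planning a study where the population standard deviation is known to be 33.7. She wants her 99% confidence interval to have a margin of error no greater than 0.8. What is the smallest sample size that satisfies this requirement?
n ≥ 11776

For margin E ≤ 0.8:
n ≥ (z* · σ / E)²
n ≥ (2.576 · 33.7 / 0.8)²
n ≥ 11775.29

Minimum n = 11776 (rounding up)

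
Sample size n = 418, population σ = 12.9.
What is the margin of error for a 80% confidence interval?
Margin of error = 0.81

Margin of error = z* · σ/√n
= 1.282 · 12.9/√418
= 1.282 · 12.9/20.4450
= 0.81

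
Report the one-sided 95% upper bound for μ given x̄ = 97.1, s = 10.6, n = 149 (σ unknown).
μ ≤ 98.54

Upper bound (one-sided):
t* = 1.655 (one-sided for 95%)
Upper bound = x̄ + t* · s/√n = 97.1 + 1.655 · 10.6/√149 = 98.54

We are 95% confident that μ ≤ 98.54.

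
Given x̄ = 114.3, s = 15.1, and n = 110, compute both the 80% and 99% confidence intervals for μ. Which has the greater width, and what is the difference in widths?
99% CI is wider by 3.84

df = 109
80% CI: t* = 1.289, (112.44, 116.16), width = 2 · t* · s/√n = 3.71
99% CI: t* = 2.622, (110.53, 118.07), width = 2 · t* · s/√n = 7.55

The 99% CI is wider by 7.55 - 3.71 = 3.84.
Higher confidence requires a wider interval.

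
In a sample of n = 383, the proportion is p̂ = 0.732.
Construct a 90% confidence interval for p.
(0.695, 0.769)

Proportion CI:
SE = √(p̂(1-p̂)/n) = √(0.732 · 0.268 / 383) = 0.02263

z* = 1.645
Margin = z* · SE = 1.645 · 0.02263 = 0.0372

CI: 0.732 ± 0.0372 = (0.695, 0.769)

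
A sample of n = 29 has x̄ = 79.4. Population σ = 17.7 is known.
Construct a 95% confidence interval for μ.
(72.96, 85.84)

z-interval (σ known):
z* = 1.960 for 95% confidence

Margin of error = z* · σ/√n = 1.960 · 17.7/√29 = 6.44

CI: (79.4 - 6.44, 79.4 + 6.44) = (72.96, 85.84)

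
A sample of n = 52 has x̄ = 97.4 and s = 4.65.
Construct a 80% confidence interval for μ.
(96.56, 98.24)

t-interval (σ unknown):
df = n - 1 = 51
t* = 1.298 for 80% confidence

Margin of error = t* · s/√n = 1.298 · 4.65/√52 = 0.84

CI: (96.56, 98.24)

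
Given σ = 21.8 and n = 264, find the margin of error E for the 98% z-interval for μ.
Margin of error = 3.12

Margin of error = z* · σ/√n
= 2.326 · 21.8/√264
= 2.326 · 21.8/16.2481
= 3.12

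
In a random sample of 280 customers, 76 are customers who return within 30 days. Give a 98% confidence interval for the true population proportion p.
(0.210, 0.333)

Proportion CI:
p̂ = 76/280 = 0.27143
SE = √(p̂(1-p̂)/n) = √(0.27143 · 0.72857 / 280) = 0.02658

z* = 2.326
Margin = z* · SE = 2.326 · 0.02658 = 0.0618

CI: 0.27143 ± 0.0618 = (0.210, 0.333)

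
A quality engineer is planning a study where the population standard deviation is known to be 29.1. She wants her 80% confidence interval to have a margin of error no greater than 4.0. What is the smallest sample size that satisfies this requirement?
n ≥ 87

For margin E ≤ 4.0:
n ≥ (z* · σ / E)²
n ≥ (1.282 · 29.1 / 4.0)²
n ≥ 86.98

Minimum n = 87 (rounding up)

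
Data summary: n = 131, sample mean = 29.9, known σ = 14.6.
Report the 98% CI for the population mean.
(26.93, 32.87)

z-interval (σ known):
z* = 2.326 for 98% confidence

Margin of error = z* · σ/√n = 2.326 · 14.6/√131 = 2.97

CI: (29.9 - 2.97, 29.9 + 2.97) = (26.93, 32.87)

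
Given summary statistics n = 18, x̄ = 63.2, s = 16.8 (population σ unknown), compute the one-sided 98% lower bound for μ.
μ ≥ 54.39

Lower bound (one-sided):
t* = 2.224 (one-sided for 98%)
Lower bound = x̄ - t* · s/√n = 63.2 - 2.224 · 16.8/√18 = 54.39

We are 98% confident that μ ≥ 54.39.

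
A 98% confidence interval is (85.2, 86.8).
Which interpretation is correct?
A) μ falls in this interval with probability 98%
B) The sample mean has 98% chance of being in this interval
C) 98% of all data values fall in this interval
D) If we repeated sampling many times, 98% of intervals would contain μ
D

A) Wrong — μ is fixed; the randomness lives in the interval, not in μ.
B) Wrong — x̄ is observed and sits in the interval by construction.
C) Wrong — a CI is about the parameter μ, not individual data values.
D) Correct — this is the frequentist long-run coverage interpretation.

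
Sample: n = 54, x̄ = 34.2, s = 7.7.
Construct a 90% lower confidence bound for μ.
μ ≥ 32.84

Lower bound (one-sided):
t* = 1.298 (one-sided for 90%)
Lower bound = x̄ - t* · s/√n = 34.2 - 1.298 · 7.7/√54 = 32.84

We are 90% confident that μ ≥ 32.84.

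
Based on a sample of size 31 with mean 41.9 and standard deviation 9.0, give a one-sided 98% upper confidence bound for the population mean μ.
μ ≤ 45.37

Upper bound (one-sided):
t* = 2.147 (one-sided for 98%)
Upper bound = x̄ + t* · s/√n = 41.9 + 2.147 · 9.0/√31 = 45.37

We are 98% confident that μ ≤ 45.37.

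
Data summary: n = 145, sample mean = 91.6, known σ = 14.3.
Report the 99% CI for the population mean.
(88.54, 94.66)

z-interval (σ known):
z* = 2.576 for 99% confidence

Margin of error = z* · σ/√n = 2.576 · 14.3/√145 = 3.06

CI: (91.6 - 3.06, 91.6 + 3.06) = (88.54, 94.66)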